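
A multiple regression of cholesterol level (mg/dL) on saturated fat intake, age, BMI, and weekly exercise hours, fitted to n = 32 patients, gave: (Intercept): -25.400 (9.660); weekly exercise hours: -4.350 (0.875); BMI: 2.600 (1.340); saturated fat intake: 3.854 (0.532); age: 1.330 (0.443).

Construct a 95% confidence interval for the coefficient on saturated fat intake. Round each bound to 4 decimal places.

Read off: b = 3.854, SE = 0.532 for saturated fat intake.
df = n − k − 1 = 32 − 4 − 1 = 27.
t* = t_{0.025, 27} = 2.051831.
Margin = t* × SE = 2.051831 × 0.532 = 1.091574.
CI: 3.854 ± 1.091574 → (2.7624, 4.9456).

(2.7624, 4.9456)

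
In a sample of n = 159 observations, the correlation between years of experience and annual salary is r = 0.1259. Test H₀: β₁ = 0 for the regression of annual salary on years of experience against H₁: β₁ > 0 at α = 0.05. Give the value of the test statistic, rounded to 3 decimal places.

t = 1.590

t = r·√(n − 2)/√(1 − r²) = 0.1259·√157/√0.984149 = 1.590.
df = n − 2 = 157.
One-sided p ≈ 0.0569, which is ≥ 0.05, so fail to reject H₀.
The data do not give significant evidence of a linear association between years of experience and annual salary.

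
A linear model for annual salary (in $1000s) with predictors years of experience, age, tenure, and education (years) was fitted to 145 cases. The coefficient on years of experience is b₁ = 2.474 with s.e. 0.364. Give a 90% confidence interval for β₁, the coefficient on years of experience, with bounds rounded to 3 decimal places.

(1.871, 3.077)

df = n − k − 1 = 145 − 4 − 1 = 140.
t* = t_{0.05, 140} = 1.655811.
Margin = t* × SE = 1.655811 × 0.364 = 0.60272.
CI: 2.474 ± 0.60272 → (1.871, 3.077).
With 90% confidence, each one-unit increase in years of experience is associated with a change of between 1.871 and 3.077 $1000s in annual salary, holding the other predictors fixed.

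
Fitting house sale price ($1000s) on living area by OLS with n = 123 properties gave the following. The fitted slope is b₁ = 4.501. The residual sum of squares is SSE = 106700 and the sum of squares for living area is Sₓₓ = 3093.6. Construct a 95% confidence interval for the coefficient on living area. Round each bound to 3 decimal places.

MSE = SSE/(n − 2) = 106700/121 = 881.818.
SE(b₁) = √(MSE/Sₓₓ) = √(881.818/3093.6) = 0.533897.
df = n − 2 = 121.
t* = t_{0.025, 121} = 1.979764.
Margin = t* × SE = 1.979764 × 0.533897 = 1.05699.
CI: 4.501 ± 1.05699 → (3.444, 5.558).
With 95% confidence, each one-unit increase in living area is associated with a change of between 3.444 and 5.558 $1000s in house sale price.

(3.444, 5.558)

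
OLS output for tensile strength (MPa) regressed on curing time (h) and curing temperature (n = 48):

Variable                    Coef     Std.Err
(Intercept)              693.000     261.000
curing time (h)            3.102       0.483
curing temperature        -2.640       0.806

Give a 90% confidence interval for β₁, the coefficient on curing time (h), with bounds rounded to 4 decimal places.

(2.2908, 3.9132)

Read off: b = 3.102, SE = 0.483 for curing time (h).
df = n − k − 1 = 48 − 2 − 1 = 45.
t* = t_{0.05, 45} = 1.679427.
Margin = t* × SE = 1.679427 × 0.483 = 0.811163.
CI: 3.102 ± 0.811163 → (2.2908, 3.9132).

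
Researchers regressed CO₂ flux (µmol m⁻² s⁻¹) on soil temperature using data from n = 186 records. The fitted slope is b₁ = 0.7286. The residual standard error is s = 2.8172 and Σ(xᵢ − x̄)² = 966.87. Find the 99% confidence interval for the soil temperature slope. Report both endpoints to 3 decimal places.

(0.493, 0.964)

SE(b₁) = s/√Sₓₓ = 2.8172/√966.87 = 0.0906011.
df = n − 2 = 184.
t* = t_{0.005, 184} = 2.602813.
Margin = t* × SE = 2.602813 × 0.0906011 = 0.23582.
CI: 0.7286 ± 0.23582 → (0.493, 0.964).
With 99% confidence, each one-unit increase in soil temperature is associated with a change of between 0.493 and 0.964 µmol m⁻² s⁻¹ in CO₂ flux.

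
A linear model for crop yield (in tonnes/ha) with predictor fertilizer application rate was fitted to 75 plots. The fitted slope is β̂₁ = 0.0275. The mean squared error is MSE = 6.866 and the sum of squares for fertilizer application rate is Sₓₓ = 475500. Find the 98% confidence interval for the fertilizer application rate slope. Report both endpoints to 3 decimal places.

(0.018, 0.037)

SE(β̂₁) = √(MSE/Sₓₓ) = √(6.866/475500) = 0.00379994.
df = n − 2 = 73.
t* = t_{0.01, 73} = 2.378522.
Margin = t* × SE = 2.378522 × 0.00379994 = 0.00904.
CI: 0.0275 ± 0.00904 → (0.018, 0.037).
With 98% confidence, each one-unit increase in fertilizer application rate is associated with a change of between 0.018 and 0.037 tonnes/ha in crop yield.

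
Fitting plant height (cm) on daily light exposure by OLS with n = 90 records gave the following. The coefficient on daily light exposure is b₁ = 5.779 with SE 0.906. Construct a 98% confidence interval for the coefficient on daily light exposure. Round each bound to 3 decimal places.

df = n − 2 = 90 − 2 = 88.
t* = t_{0.01, 88} = 2.369472.
Margin = t* × SE = 2.369472 × 0.906 = 2.14674.
CI: 5.779 ± 2.14674 → (3.632, 7.926).
With 98% confidence, each one-unit increase in daily light exposure is associated with a change of between 3.632 and 7.926 cm in plant height.

(3.632, 7.926)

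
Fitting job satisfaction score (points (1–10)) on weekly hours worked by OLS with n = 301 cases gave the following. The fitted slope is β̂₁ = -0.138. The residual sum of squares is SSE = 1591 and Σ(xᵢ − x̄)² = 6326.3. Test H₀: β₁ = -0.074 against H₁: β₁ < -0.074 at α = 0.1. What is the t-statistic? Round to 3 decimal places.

t = -2.207

MSE = SSE/(n − 2) = 1591/299 = 5.32107.
SE(β̂₁) = √(MSE/Sₓₓ) = √(5.32107/6326.3) = 0.0290018.
t = (-0.138 − (-0.074)) / 0.0290018 = -2.207.
df = n − 2 = 299.
One-sided p ≈ 0.0140, which is < 0.1, so reject H₀.
There is evidence that the true slope on weekly hours worked is below -0.074 points (1–10) per unit.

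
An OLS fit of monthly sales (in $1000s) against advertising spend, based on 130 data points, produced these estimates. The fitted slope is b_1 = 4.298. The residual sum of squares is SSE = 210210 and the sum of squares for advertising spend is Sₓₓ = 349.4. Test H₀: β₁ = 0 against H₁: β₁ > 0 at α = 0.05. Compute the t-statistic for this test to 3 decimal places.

MSE = SSE/(n − 2) = 210210/128 = 1642.27.
SE(b_1) = √(MSE/Sₓₓ) = √(1642.27/349.4) = 2.168.
t = 4.298 / 2.168 = 1.982.
df = n − 2 = 128.
One-sided p ≈ 0.0248, which is < 0.05, so reject H₀.
There is evidence that the true slope on advertising spend is positive.

t = 1.982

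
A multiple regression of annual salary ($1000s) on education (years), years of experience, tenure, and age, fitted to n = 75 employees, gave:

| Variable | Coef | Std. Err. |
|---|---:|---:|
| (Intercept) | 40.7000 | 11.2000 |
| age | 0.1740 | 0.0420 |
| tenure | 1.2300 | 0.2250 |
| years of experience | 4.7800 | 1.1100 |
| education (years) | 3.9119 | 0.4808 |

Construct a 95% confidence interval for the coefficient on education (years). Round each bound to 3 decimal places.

(2.953, 4.871)

Read off: b = 3.9119, SE = 0.4808 for education (years).
df = n − k − 1 = 75 − 4 − 1 = 70.
t* = t_{0.025, 70} = 1.994437.
Margin = t* × SE = 1.994437 × 0.4808 = 0.95893.
CI: 3.9119 ± 0.95893 → (2.953, 4.871).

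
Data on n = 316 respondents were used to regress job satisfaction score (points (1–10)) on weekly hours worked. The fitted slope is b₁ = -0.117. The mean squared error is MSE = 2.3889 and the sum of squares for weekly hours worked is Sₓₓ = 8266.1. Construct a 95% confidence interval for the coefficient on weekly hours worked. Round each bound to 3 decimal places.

(-0.150, -0.084)

SE(b₁) = √(MSE/Sₓₓ) = √(2.3889/8266.1) = 0.017.
df = n − 2 = 314.
t* = t_{0.025, 314} = 1.967548.
Margin = t* × SE = 1.967548 × 0.017 = 0.03345.
CI: -0.117 ± 0.03345 → (-0.150, -0.084).
With 95% confidence, each one-unit increase in weekly hours worked is associated with a change of between -0.150 and -0.084 points (1–10) in job satisfaction score.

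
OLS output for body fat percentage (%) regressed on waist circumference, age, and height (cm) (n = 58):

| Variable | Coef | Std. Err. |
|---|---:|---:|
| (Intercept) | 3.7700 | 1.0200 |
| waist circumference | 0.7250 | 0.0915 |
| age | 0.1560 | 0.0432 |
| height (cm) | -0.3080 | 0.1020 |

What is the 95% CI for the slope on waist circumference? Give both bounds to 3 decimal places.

Read off: b = 0.7250, SE = 0.0915 for waist circumference.
df = n − k − 1 = 58 − 3 − 1 = 54.
t* = t_{0.025, 54} = 2.004879.
Margin = t* × SE = 2.004879 × 0.0915 = 0.18345.
CI: 0.7250 ± 0.18345 → (0.542, 0.908).

(0.542, 0.908)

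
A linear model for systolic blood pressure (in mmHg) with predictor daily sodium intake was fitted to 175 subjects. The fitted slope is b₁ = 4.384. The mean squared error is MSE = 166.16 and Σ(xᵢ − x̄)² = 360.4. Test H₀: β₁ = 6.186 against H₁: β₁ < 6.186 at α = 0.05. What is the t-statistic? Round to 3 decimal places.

t = -2.654

SE(b₁) = √(MSE/Sₓₓ) = √(166.16/360.4) = 0.679002.
t = (4.384 − 6.186) / 0.679002 = -2.654.
df = n − 2 = 173.
One-sided p ≈ 0.0043, which is < 0.05, so reject H₀.
There is evidence that the true slope on daily sodium intake is below 6.186 mmHg per unit.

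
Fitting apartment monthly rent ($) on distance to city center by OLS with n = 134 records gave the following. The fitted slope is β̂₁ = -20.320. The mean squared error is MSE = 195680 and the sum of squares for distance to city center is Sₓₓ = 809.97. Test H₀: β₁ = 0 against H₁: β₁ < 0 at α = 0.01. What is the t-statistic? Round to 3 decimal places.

t = -1.307

SE(β̂₁) = √(MSE/Sₓₓ) = √(195680/809.97) = 15.5431.
t = -20.320 / 15.5431 = -1.307.
df = n − 2 = 132.
One-sided p ≈ 0.0967, which is ≥ 0.01, so fail to reject H₀.
The data do not give significant evidence that the true slope on distance to city center is negative.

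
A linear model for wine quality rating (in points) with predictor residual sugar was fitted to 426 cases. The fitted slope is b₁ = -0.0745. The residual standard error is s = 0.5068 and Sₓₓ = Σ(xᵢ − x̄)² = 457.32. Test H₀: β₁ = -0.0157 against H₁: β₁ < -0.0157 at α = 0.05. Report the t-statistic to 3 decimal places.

t = -2.481

SE(b₁) = s/√Sₓₓ = 0.5068/√457.32 = 0.0236988.
t = (-0.0745 − (-0.0157)) / 0.0236988 = -2.481.
df = n − 2 = 424.
One-sided p ≈ 0.0067, which is < 0.05, so reject H₀.
There is evidence that the true slope on residual sugar is below -0.0157 points per unit.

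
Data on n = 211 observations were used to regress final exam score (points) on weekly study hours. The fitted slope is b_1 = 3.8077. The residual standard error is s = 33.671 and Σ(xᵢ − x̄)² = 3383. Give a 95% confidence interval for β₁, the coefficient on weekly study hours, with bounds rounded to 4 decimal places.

(2.6665, 4.9489)

SE(b_1) = s/√Sₓₓ = 33.671/√3383 = 0.578902.
df = n − 2 = 209.
t* = t_{0.025, 209} = 1.971379.
Margin = t* × SE = 1.971379 × 0.578902 = 1.141235.
CI: 3.8077 ± 1.141235 → (2.6665, 4.9489).
With 95% confidence, each one-unit increase in weekly study hours is associated with a change of between 2.6665 and 4.9489 points in final exam score.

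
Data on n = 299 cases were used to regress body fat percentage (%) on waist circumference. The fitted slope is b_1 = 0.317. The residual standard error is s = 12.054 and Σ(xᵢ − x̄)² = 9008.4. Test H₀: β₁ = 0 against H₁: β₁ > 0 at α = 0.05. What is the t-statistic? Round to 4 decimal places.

t = 2.4960

SE(b_1) = s/√Sₓₓ = 12.054/√9008.4 = 0.127001.
t = 0.317 / 0.127001 = 2.4960.
df = n − 2 = 297.
One-sided p ≈ 0.0066, which is < 0.05, so reject H₀.
There is evidence that the true slope on waist circumference is positive.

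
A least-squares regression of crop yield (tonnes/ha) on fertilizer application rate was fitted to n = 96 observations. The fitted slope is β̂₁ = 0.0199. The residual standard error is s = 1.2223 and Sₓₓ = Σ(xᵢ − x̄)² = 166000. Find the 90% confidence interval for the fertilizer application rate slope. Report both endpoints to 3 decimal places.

SE(β̂₁) = s/√Sₓₓ = 1.2223/√166000 = 0.00300002.
df = n − 2 = 94.
t* = t_{0.05, 94} = 1.661226.
Margin = t* × SE = 1.661226 × 0.00300002 = 0.00498.
CI: 0.0199 ± 0.00498 → (0.015, 0.025).
With 90% confidence, each one-unit increase in fertilizer application rate is associated with a change of between 0.015 and 0.025 tonnes/ha in crop yield.

(0.015, 0.025)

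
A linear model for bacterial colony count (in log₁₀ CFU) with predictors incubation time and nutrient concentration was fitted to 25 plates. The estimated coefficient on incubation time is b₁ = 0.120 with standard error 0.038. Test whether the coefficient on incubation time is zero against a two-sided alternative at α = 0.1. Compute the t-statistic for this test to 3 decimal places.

H₀: β₁ = 0 vs H₁: β₁ ≠ 0.
t = (b₁ − β₁⁰)/SE = 0.120 / 0.038 = 3.158.
df = n − k − 1 = 25 − 2 − 1 = 22.
Two-sided p ≈ 0.0046, which is < 0.1, so reject H₀.
There is evidence that incubation time is associated with bacterial colony count, holding the other predictors fixed.

t = 3.158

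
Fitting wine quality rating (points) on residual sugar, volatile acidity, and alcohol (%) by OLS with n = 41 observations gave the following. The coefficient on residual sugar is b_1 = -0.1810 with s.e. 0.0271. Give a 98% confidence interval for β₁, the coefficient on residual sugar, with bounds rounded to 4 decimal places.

(-0.2469, -0.1151)

df = n − k − 1 = 41 − 3 − 1 = 37.
t* = t_{0.01, 37} = 2.431447.
Margin = t* × SE = 2.431447 × 0.0271 = 0.065892.
CI: -0.1810 ± 0.065892 → (-0.2469, -0.1151).
With 98% confidence, each one-unit increase in residual sugar is associated with a change of between -0.2469 and -0.1151 points in wine quality rating, holding the other predictors fixed.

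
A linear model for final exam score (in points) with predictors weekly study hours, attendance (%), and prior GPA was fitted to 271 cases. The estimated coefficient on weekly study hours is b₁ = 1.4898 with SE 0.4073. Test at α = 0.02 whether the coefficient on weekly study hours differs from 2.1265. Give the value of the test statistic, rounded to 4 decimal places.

H₀: β₁ = 2.1265 vs H₁: β₁ ≠ 2.1265.
t = (b₁ − β₁⁰)/SE = (1.4898 − 2.1265) / 0.4073 = -1.5632.
df = n − k − 1 = 271 − 3 − 1 = 267.
Two-sided p ≈ 0.1192, which is ≥ 0.02, so fail to reject H₀.
The data are consistent with a true slope of 2.1265 points per unit of weekly study hours, holding the other predictors fixed.

t = -1.5632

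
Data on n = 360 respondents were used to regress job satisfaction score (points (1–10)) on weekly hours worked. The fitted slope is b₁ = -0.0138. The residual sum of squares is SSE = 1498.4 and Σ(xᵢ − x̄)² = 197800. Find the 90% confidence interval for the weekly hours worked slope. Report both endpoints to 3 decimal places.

(-0.021, -0.006)

MSE = SSE/(n − 2) = 1498.4/358 = 4.18547.
SE(b₁) = √(MSE/Sₓₓ) = √(4.18547/197800) = 0.00460001.
df = n − 2 = 358.
t* = t_{0.05, 358} = 1.649121.
Margin = t* × SE = 1.649121 × 0.00460001 = 0.00759.
CI: -0.0138 ± 0.00759 → (-0.021, -0.006).
With 90% confidence, each one-unit increase in weekly hours worked is associated with a change of between -0.021 and -0.006 points (1–10) in job satisfaction score.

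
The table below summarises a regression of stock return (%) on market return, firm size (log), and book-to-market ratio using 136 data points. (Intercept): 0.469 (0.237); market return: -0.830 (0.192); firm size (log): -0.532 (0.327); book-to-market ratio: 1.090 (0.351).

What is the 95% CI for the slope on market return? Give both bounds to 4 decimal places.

Read off: b = -0.830, SE = 0.192 for market return.
df = n − k − 1 = 136 − 3 − 1 = 132.
t* = t_{0.025, 132} = 1.978099.
Margin = t* × SE = 1.978099 × 0.192 = 0.379795.
CI: -0.830 ± 0.379795 → (-1.2098, -0.4502).

(-1.2098, -0.4502)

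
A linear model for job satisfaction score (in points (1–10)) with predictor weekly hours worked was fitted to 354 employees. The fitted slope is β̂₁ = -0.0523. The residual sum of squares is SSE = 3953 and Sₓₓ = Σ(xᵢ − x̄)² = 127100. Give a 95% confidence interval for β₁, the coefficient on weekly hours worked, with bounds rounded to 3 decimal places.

MSE = SSE/(n − 2) = 3953/352 = 11.2301.
SE(β̂₁) = √(MSE/Sₓₓ) = √(11.2301/127100) = 0.00939981.
df = n − 2 = 352.
t* = t_{0.025, 352} = 1.966726.
Margin = t* × SE = 1.966726 × 0.00939981 = 0.01849.
CI: -0.0523 ± 0.01849 → (-0.071, -0.034).
With 95% confidence, each one-unit increase in weekly hours worked is associated with a change of between -0.071 and -0.034 points (1–10) in job satisfaction score.

(-0.071, -0.034)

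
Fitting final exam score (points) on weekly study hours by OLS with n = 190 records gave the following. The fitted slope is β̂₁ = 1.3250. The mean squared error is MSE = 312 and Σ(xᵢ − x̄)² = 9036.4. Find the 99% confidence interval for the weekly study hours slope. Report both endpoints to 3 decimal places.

(0.841, 1.809)

SE(β̂₁) = √(MSE/Sₓₓ) = √(312/9036.4) = 0.185814.
df = n − 2 = 188.
t* = t_{0.005, 188} = 2.602233.
Margin = t* × SE = 2.602233 × 0.185814 = 0.48353.
CI: 1.3250 ± 0.48353 → (0.841, 1.809).
With 99% confidence, each one-unit increase in weekly study hours is associated with a change of between 0.841 and 1.809 points in final exam score.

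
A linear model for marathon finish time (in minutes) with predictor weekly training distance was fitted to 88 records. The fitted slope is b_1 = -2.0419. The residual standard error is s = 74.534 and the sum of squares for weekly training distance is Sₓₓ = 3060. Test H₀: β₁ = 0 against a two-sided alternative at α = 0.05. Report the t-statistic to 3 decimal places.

t = -1.515

SE(b_1) = s/√Sₓₓ = 74.534/√3060 = 1.34739.
t = -2.0419 / 1.34739 = -1.515.
df = n − 2 = 86.
Two-sided p ≈ 0.1333, which is ≥ 0.05, so fail to reject H₀.
The data do not give significant evidence of an association between weekly training distance and marathon finish time.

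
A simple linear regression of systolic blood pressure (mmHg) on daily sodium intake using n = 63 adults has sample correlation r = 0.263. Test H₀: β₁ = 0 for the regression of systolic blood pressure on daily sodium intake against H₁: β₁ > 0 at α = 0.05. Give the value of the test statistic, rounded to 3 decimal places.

t = 2.129

t = r·√(n − 2)/√(1 − r²) = 0.263·√61/√0.930831 = 2.129.
df = n − 2 = 61.
One-sided p ≈ 0.0186, which is < 0.05, so reject H₀.
There is evidence of a linear association between daily sodium intake and systolic blood pressure.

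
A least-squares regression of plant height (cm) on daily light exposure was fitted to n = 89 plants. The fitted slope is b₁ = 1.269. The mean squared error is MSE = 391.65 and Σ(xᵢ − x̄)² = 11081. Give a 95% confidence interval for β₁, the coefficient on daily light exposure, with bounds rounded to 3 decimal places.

SE(b₁) = √(MSE/Sₓₓ) = √(391.65/11081) = 0.188001.
df = n − 2 = 87.
t* = t_{0.025, 87} = 1.987608.
Margin = t* × SE = 1.987608 × 0.188001 = 0.37367.
CI: 1.269 ± 0.37367 → (0.895, 1.643).
With 95% confidence, each one-unit increase in daily light exposure is associated with a change of between 0.895 and 1.643 cm in plant height.

(0.895, 1.643)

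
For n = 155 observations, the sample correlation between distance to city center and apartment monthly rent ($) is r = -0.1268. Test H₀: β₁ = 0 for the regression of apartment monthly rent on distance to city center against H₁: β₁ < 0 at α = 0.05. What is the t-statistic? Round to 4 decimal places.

t = r·√(n − 2)/√(1 − r²) = -0.1268·√153/√0.983922 = -1.5812.
df = n − 2 = 153.
One-sided p ≈ 0.0579, which is ≥ 0.05, so fail to reject H₀.
The data do not give significant evidence of a linear association between distance to city center and apartment monthly rent.

t = -1.5812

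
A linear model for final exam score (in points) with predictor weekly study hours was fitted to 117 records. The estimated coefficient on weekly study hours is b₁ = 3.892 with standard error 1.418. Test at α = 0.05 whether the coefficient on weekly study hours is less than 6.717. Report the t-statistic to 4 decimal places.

t = -1.9922

H₀: β₁ = 6.717 vs H₁: β₁ < 6.717.
t = (b₁ − β₁⁰)/SE = (3.892 − 6.717) / 1.418 = -1.9922.
df = n − 2 = 117 − 2 = 115.
One-sided p ≈ 0.0244, which is < 0.05, so reject H₀.
There is evidence that the true slope on weekly study hours is below 6.717 points per unit.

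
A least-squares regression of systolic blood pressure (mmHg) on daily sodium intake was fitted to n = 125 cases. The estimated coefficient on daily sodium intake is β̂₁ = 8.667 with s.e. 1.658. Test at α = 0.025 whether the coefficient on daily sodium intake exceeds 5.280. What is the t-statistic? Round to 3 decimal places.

H₀: β₁ = 5.280 vs H₁: β₁ > 5.280.
t = (β̂₁ − β₁⁰)/SE = (8.667 − 5.280) / 1.658 = 2.043.
df = n − 2 = 125 − 2 = 123.
One-sided p ≈ 0.0216, which is < 0.025, so reject H₀.
There is evidence that the true slope on daily sodium intake exceeds 5.280 mmHg per unit.

t = 2.043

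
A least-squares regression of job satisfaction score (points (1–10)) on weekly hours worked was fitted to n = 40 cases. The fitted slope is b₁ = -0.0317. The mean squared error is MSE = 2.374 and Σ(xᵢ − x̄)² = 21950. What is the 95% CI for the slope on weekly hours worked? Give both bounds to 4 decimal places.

SE(b₁) = √(MSE/Sₓₓ) = √(2.374/21950) = 0.0103998.
df = n − 2 = 38.
t* = t_{0.025, 38} = 2.024394.
Margin = t* × SE = 2.024394 × 0.0103998 = 0.021053.
CI: -0.0317 ± 0.021053 → (-0.0528, -0.0106).
With 95% confidence, each one-unit increase in weekly hours worked is associated with a change of between -0.0528 and -0.0106 points (1–10) in job satisfaction score.

(-0.0528, -0.0106)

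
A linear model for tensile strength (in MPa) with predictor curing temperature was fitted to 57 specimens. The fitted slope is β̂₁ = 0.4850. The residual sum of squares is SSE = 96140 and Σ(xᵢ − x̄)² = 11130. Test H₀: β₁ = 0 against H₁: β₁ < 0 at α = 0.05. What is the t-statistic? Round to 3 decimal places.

t = 1.224

MSE = SSE/(n − 2) = 96140/55 = 1748.
SE(β̂₁) = √(MSE/Sₓₓ) = √(1748/11130) = 0.396299.
t = 0.4850 / 0.396299 = 1.224.
df = n − 2 = 55.
One-sided p ≈ 0.8869, which is ≥ 0.05, so fail to reject H₀.
The data do not give significant evidence that the true slope on curing temperature is negative.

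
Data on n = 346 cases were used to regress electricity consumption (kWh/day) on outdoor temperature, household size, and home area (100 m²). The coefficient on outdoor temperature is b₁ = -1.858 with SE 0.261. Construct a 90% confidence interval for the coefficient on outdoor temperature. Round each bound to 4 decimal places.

df = n − k − 1 = 346 − 3 − 1 = 342.
t* = t_{0.05, 342} = 1.649321.
Margin = t* × SE = 1.649321 × 0.261 = 0.430473.
CI: -1.858 ± 0.430473 → (-2.2885, -1.4275).
With 90% confidence, each one-unit increase in outdoor temperature is associated with a change of between -2.2885 and -1.4275 kWh/day in electricity consumption, holding the other predictors fixed.

(-2.2885, -1.4275)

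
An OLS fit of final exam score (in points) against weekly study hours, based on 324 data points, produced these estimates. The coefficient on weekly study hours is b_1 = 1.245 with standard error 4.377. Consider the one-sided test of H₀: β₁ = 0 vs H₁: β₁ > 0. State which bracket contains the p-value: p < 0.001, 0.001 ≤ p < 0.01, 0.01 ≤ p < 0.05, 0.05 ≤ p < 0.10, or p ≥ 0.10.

p ≥ 0.10

t = 1.245 / 4.377 = 0.284.
df = n − 2 = 324 − 2 = 322.
One-sided p = P(T_{322} > t) ≈ 0.3881.
So p ≥ 0.10.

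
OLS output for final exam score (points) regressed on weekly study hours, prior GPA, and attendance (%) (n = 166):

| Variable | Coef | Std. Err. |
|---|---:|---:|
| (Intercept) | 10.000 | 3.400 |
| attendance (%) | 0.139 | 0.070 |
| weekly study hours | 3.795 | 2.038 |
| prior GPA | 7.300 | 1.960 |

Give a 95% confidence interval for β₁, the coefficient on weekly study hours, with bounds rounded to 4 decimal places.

(-0.2295, 7.8195)

Read off: b = 3.795, SE = 2.038 for weekly study hours.
df = n − k − 1 = 166 − 3 − 1 = 162.
t* = t_{0.025, 162} = 1.974716.
Margin = t* × SE = 1.974716 × 2.038 = 4.024471.
CI: 3.795 ± 4.024471 → (-0.2295, 7.8195).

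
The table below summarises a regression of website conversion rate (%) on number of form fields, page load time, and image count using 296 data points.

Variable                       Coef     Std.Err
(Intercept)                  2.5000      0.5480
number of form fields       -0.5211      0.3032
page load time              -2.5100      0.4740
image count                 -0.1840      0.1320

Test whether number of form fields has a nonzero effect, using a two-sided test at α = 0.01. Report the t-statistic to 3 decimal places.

t = -1.719

Read off: b = -0.5211, SE = 0.3032 for number of form fields.
H₀: β₁ = 0 vs H₁: β₁ ≠ 0.
t = -0.5211 / 0.3032 = -1.719.
df = n − k − 1 = 296 − 3 − 1 = 292.
Two-sided p ≈ 0.0867, which is ≥ 0.01, so fail to reject H₀.
The data do not give significant evidence of an association between number of form fields and website conversion rate, after adjusting for the other predictors.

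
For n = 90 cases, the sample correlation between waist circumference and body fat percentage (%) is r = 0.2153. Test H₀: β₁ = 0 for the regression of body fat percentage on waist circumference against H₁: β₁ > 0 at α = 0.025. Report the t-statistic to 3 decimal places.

t = 2.068

t = r·√(n − 2)/√(1 − r²) = 0.2153·√88/√0.953646 = 2.068.
df = n − 2 = 88.
One-sided p ≈ 0.0208, which is < 0.025, so reject H₀.
There is evidence of a linear association between waist circumference and body fat percentage.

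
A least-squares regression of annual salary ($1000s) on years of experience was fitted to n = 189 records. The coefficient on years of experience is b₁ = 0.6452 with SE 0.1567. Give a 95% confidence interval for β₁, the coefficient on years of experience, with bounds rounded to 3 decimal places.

(0.336, 0.954)

df = n − 2 = 189 − 2 = 187.
t* = t_{0.025, 187} = 1.972731.
Margin = t* × SE = 1.972731 × 0.1567 = 0.30913.
CI: 0.6452 ± 0.30913 → (0.336, 0.954).
With 95% confidence, each one-unit increase in years of experience is associated with a change of between 0.336 and 0.954 $1000s in annual salary.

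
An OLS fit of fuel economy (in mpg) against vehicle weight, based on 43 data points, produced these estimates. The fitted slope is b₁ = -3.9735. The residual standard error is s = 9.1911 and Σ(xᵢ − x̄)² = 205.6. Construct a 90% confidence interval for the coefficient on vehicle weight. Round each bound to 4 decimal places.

(-5.0522, -2.8948)

SE(b₁) = s/√Sₓₓ = 9.1911/√205.6 = 0.640997.
df = n − 2 = 41.
t* = t_{0.05, 41} = 1.682878.
Margin = t* × SE = 1.682878 × 0.640997 = 1.078720.
CI: -3.9735 ± 1.078720 → (-5.0522, -2.8948).
With 90% confidence, each one-unit increase in vehicle weight is associated with a change of between -5.0522 and -2.8948 mpg in fuel economy.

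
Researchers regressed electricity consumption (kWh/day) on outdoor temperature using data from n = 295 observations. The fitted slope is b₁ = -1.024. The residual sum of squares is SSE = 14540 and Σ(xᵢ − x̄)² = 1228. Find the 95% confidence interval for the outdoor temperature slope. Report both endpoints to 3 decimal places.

(-1.420, -0.628)

MSE = SSE/(n − 2) = 14540/293 = 49.6246.
SE(b₁) = √(MSE/Sₓₓ) = √(49.6246/1228) = 0.201025.
df = n − 2 = 293.
t* = t_{0.025, 293} = 1.968093.
Margin = t* × SE = 1.968093 × 0.201025 = 0.39564.
CI: -1.024 ± 0.39564 → (-1.420, -0.628).
With 95% confidence, each one-unit increase in outdoor temperature is associated with a change of between -1.420 and -0.628 kWh/day in electricity consumption.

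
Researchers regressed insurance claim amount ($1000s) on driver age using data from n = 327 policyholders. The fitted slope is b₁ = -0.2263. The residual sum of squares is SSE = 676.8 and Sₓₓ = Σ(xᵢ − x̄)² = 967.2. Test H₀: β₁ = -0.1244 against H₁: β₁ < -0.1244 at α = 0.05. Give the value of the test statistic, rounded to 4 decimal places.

t = -2.1961

MSE = SSE/(n − 2) = 676.8/325 = 2.08246.
SE(b₁) = √(MSE/Sₓₓ) = √(2.08246/967.2) = 0.0464013.
t = (-0.2263 − (-0.1244)) / 0.0464013 = -2.1961.
df = n − 2 = 325.
One-sided p ≈ 0.0144, which is < 0.05, so reject H₀.
There is evidence that the true slope on driver age is below -0.1244 $1000s per unit.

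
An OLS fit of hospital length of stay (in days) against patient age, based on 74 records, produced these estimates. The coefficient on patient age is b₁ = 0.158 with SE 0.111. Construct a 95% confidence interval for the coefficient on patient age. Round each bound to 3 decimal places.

df = n − 2 = 74 − 2 = 72.
t* = t_{0.025, 72} = 1.993464.
Margin = t* × SE = 1.993464 × 0.111 = 0.22127.
CI: 0.158 ± 0.22127 → (-0.063, 0.379).
With 95% confidence, each one-unit increase in patient age is associated with a change of between -0.063 and 0.379 days in hospital length of stay.

(-0.063, 0.379)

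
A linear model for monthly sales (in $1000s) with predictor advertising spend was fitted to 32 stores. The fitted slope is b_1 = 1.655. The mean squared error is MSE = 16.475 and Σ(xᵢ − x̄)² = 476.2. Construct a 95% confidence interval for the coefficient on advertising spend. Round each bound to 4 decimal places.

(1.2751, 2.0349)

SE(b_1) = √(MSE/Sₓₓ) = √(16.475/476.2) = 0.186002.
df = n − 2 = 30.
t* = t_{0.025, 30} = 2.042272.
Margin = t* × SE = 2.042272 × 0.186002 = 0.379867.
CI: 1.655 ± 0.379867 → (1.2751, 2.0349).
With 95% confidence, each one-unit increase in advertising spend is associated with a change of between 1.2751 and 2.0349 $1000s in monthly sales.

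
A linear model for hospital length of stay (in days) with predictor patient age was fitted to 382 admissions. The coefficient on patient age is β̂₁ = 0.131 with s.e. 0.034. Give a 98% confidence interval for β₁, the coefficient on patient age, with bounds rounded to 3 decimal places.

(0.052, 0.210)

df = n − 2 = 382 − 2 = 380.
t* = t_{0.01, 380} = 2.336201.
Margin = t* × SE = 2.336201 × 0.034 = 0.07943.
CI: 0.131 ± 0.07943 → (0.052, 0.210).
With 98% confidence, each one-unit increase in patient age is associated with a change of between 0.052 and 0.210 days in hospital length of stay.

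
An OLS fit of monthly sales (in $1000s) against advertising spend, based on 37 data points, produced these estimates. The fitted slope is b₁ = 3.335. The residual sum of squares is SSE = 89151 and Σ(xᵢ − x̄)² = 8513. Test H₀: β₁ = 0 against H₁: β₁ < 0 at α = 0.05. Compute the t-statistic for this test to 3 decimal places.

MSE = SSE/(n − 2) = 89151/35 = 2547.17.
SE(b₁) = √(MSE/Sₓₓ) = √(2547.17/8513) = 0.547001.
t = 3.335 / 0.547001 = 6.097.
df = n − 2 = 35.
One-sided p ≈ 1.0000, which is ≥ 0.05, so fail to reject H₀.
The data do not give significant evidence that the true slope on advertising spend is negative.

t = 6.097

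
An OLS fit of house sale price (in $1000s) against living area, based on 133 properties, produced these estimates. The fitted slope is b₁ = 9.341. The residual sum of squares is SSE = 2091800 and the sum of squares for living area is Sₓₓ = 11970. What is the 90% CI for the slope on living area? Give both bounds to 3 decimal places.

(7.428, 11.254)

MSE = SSE/(n − 2) = 2091800/131 = 15967.9.
SE(b₁) = √(MSE/Sₓₓ) = √(15967.9/11970) = 1.15499.
df = n − 2 = 131.
t* = t_{0.05, 131} = 1.656569.
Margin = t* × SE = 1.656569 × 1.15499 = 1.91332.
CI: 9.341 ± 1.91332 → (7.428, 11.254).
With 90% confidence, each one-unit increase in living area is associated with a change of between 7.428 and 11.254 $1000s in house sale price.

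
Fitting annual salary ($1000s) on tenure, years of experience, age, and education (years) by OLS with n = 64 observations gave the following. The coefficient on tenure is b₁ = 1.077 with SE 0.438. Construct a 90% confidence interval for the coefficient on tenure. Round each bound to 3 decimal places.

(0.345, 1.809)

df = n − k − 1 = 64 − 4 − 1 = 59.
t* = t_{0.05, 59} = 1.671093.
Margin = t* × SE = 1.671093 × 0.438 = 0.73194.
CI: 1.077 ± 0.73194 → (0.345, 1.809).
With 90% confidence, each one-unit increase in tenure is associated with a change of between 0.345 and 1.809 $1000s in annual salary, holding the other predictors fixed.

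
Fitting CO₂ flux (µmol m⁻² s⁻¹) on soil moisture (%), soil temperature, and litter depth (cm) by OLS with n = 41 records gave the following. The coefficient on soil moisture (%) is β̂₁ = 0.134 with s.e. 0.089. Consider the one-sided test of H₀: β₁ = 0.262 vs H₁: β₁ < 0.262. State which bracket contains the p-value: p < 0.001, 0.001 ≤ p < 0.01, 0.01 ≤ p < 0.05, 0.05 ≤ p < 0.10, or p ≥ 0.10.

t = (0.134 − 0.262) / 0.089 = -1.438.
df = n − k − 1 = 41 − 3 − 1 = 37.
One-sided p = P(T_{37} < t) ≈ 0.0794.
So 0.05 ≤ p < 0.10.

0.05 ≤ p < 0.10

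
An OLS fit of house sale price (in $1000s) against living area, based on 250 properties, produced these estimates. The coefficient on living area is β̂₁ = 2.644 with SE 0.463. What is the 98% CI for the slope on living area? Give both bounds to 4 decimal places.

(1.5599, 3.7281)

df = n − 2 = 250 − 2 = 248.
t* = t_{0.01, 248} = 2.341478.
Margin = t* × SE = 2.341478 × 0.463 = 1.084104.
CI: 2.644 ± 1.084104 → (1.5599, 3.7281).
With 98% confidence, each one-unit increase in living area is associated with a change of between 1.5599 and 3.7281 $1000s in house sale price.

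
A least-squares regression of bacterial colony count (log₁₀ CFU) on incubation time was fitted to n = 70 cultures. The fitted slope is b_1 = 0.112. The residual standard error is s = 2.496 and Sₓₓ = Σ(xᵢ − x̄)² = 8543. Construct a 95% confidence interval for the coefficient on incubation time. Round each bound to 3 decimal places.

(0.058, 0.166)

SE(b_1) = s/√Sₓₓ = 2.496/√8543 = 0.0270047.
df = n − 2 = 68.
t* = t_{0.025, 68} = 1.995469.
Margin = t* × SE = 1.995469 × 0.0270047 = 0.05389.
CI: 0.112 ± 0.05389 → (0.058, 0.166).
With 95% confidence, each one-unit increase in incubation time is associated with a change of between 0.058 and 0.166 log₁₀ CFU in bacterial colony count.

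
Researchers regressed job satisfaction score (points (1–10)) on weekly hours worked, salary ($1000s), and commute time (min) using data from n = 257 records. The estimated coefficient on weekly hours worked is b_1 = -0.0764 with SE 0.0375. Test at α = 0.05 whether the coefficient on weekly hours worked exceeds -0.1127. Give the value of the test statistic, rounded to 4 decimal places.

H₀: β₁ = -0.1127 vs H₁: β₁ > -0.1127.
t = (b_1 − β₁⁰)/SE = (-0.0764 − (-0.1127)) / 0.0375 = 0.9680.
df = n − k − 1 = 257 − 3 − 1 = 253.
One-sided p ≈ 0.1670, which is ≥ 0.05, so fail to reject H₀.
The data do not give significant evidence that the true slope on weekly hours worked exceeds -0.1127 points (1–10) per unit, holding the other predictors fixed.

t = 0.9680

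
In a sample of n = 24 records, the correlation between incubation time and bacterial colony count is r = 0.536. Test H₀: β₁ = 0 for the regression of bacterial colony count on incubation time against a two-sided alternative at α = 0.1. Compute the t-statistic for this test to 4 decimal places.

t = 2.9780

t = r·√(n − 2)/√(1 − r²) = 0.536·√22/√0.712704 = 2.9780.
df = n − 2 = 22.
Two-sided p ≈ 0.0069, which is < 0.1, so reject H₀.
There is evidence of a linear association between incubation time and bacterial colony count.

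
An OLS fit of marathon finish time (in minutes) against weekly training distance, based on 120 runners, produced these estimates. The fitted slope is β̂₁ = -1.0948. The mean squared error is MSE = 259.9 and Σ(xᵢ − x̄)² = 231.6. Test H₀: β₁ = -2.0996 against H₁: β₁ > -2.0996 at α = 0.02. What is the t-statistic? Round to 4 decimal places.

t = 0.9485

SE(β̂₁) = √(MSE/Sₓₓ) = √(259.9/231.6) = 1.05934.
t = (-1.0948 − (-2.0996)) / 1.05934 = 0.9485.
df = n − 2 = 118.
One-sided p ≈ 0.1724, which is ≥ 0.02, so fail to reject H₀.
The data do not give significant evidence that the true slope on weekly training distance exceeds -2.0996 minutes per unit.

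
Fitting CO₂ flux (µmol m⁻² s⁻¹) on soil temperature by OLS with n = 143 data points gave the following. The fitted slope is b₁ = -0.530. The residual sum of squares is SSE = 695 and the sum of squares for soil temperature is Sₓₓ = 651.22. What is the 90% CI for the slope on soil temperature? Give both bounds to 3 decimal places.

MSE = SSE/(n − 2) = 695/141 = 4.92908.
SE(b₁) = √(MSE/Sₓₓ) = √(4.92908/651.22) = 0.0869999.
df = n − 2 = 141.
t* = t_{0.05, 141} = 1.655732.
Margin = t* × SE = 1.655732 × 0.0869999 = 0.14405.
CI: -0.530 ± 0.14405 → (-0.674, -0.386).
With 90% confidence, each one-unit increase in soil temperature is associated with a change of between -0.674 and -0.386 µmol m⁻² s⁻¹ in CO₂ flux.

(-0.674, -0.386)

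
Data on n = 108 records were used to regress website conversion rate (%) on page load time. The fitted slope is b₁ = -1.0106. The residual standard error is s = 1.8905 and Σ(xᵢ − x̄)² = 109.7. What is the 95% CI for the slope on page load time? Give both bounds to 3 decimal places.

(-1.368, -0.653)

SE(b₁) = s/√Sₓₓ = 1.8905/√109.7 = 0.180498.
df = n − 2 = 106.
t* = t_{0.025, 106} = 1.982597.
Margin = t* × SE = 1.982597 × 0.180498 = 0.35786.
CI: -1.0106 ± 0.35786 → (-1.368, -0.653).
With 95% confidence, each one-unit increase in page load time is associated with a change of between -1.368 and -0.653 % in website conversion rate.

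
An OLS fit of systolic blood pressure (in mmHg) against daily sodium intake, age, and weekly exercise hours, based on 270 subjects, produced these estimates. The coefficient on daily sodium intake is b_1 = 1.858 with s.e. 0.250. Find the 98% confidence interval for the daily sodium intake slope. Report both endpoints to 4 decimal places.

df = n − k − 1 = 270 − 3 − 1 = 266.
t* = t_{0.01, 266} = 2.340448.
Margin = t* × SE = 2.340448 × 0.250 = 0.585112.
CI: 1.858 ± 0.585112 → (1.2729, 2.4431).
With 98% confidence, each one-unit increase in daily sodium intake is associated with a change of between 1.2729 and 2.4431 mmHg in systolic blood pressure, holding the other predictors fixed.

(1.2729, 2.4431)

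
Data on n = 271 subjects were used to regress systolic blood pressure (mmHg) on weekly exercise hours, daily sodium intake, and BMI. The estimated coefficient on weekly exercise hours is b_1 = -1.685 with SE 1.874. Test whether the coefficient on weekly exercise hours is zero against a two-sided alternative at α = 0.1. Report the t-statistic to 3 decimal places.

t = -0.899

H₀: β₁ = 0 vs H₁: β₁ ≠ 0.
t = (b_1 − β₁⁰)/SE = -1.685 / 1.874 = -0.899.
df = n − k − 1 = 271 − 3 − 1 = 267.
Two-sided p ≈ 0.3694, which is ≥ 0.1, so fail to reject H₀.
The data do not give significant evidence of an association between weekly exercise hours and systolic blood pressure, after adjusting for the other predictors.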